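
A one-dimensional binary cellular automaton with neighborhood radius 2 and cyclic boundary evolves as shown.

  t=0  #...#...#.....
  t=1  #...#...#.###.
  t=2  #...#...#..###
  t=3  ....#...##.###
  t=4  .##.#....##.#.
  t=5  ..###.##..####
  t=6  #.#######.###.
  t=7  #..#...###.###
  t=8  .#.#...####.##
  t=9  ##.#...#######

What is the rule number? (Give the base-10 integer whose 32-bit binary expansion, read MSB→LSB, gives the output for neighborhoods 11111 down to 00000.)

1852961459

  nb #####: next=.  (t=6,i=4, bit31=0)
  nb ####.: next=#  (t=2,i=13, bit30=1)
  nb ###.#: next=#  (t=1,i=12, bit29=1)
  nb ###..: next=.  (t=2,i=0, bit28=0)
  nb ##.##: next=#  (t=3,i=10, bit27=1)
  nb ##.#.: next=#  (t=1,i=13, bit26=1)
  nb ##..#: next=#  (t=5,i=0, bit25=1)
  nb ##...: next=.  (t=2,i=1, bit24=0)
  nb #.###: next=.  (t=1,i=10, bit23=0)
  nb #.##.: next=#  (t=5,i=6, bit22=1)
  nb #.#.#: next=#  (t=6,i=0, bit21=1)
  nb #.#..: next=#  (t=1,i=0, bit20=1)
  nb #..##: next=.  (t=2,i=10, bit19=0)
  nb #..#.: next=.  (t=7,i=2, bit18=0)
  nb #...#: next=.  (t=0,i=2, bit17=0)
  nb #....: next=#  (t=0,i=10, bit16=1)
  nb .####: next=#  (t=2,i=12, bit15=1)
  nb .###.: next=#  (t=1,i=11, bit14=1)
  nb .##.#: next=#  (t=3,i=9, bit13=1)
  nb .##..: next=#  (t=5,i=7, bit12=1)
  nb .#.##: next=.  (t=1,i=9, bit11=0)
  nb .#.#.: next=.  (t=8,i=2, bit10=0)
  nb .#..#: next=#  (t=2,i=9, bit9=1)
  nb .#...: next=.  (t=0,i=1, bit8=0)
  nb ..###: next=#  (t=2,i=11, bit7=1)
  nb ..##.: next=.  (t=3,i=8, bit6=0)
  nb ..#.#: next=#  (t=1,i=8, bit5=1)
  nb ..#..: next=#  (t=0,i=0, bit4=1)
  nb ...##: next=.  (t=3,i=7, bit3=0)
  nb ...#.: next=.  (t=0,i=3, bit2=0)
  nb ....#: next=#  (t=0,i=12, bit1=1)
  nb .....: next=#  (t=0,i=11, bit0=1)
  bits 01101110011100011111001010110011 = 1852961459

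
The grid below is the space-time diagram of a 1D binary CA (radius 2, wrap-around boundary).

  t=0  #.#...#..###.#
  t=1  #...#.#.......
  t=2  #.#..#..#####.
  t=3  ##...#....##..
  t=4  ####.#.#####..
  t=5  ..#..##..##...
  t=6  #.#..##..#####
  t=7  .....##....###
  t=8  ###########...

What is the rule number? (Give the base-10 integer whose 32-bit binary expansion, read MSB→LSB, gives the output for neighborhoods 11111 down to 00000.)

  #####|#  b31=1 t=2,i=10
  ####.|#  b30=1 t=2,i=11
  ###.#|.  b29=0 t=0,i=11
  ###..|.  b28=0 t=4,i=11
  ##.##|.  b27=0 t=0,i=12
  ##.#.|.  b26=0 t=0,i=1
  ##..#|.  b25=0 t=3,i=12
  ##...|#  b24=1 t=3,i=2
  #.###|.  b23=0 t=4,i=7
  #.##.|.  b22=0 t=0,i=13
  #.#.#|#  b21=1 t=2,i=0
  #.#..|.  b20=0 t=0,i=2
  #..##|.  b19=0 t=0,i=8
  #..#.|.  b18=0 t=2,i=4
  #...#|#  b17=1 t=0,i=4
  #....|#  b16=1 t=1,i=8
  .####|.  b15=0 t=2,i=9
  .###.|.  b14=0 t=0,i=10
  .##.#|#  b13=1 t=0,i=0
  .##..|#  b12=1 t=3,i=1
  .#.##|#  b11=1 t=4,i=6
  .#.#.|#  b10=1 t=1,i=5
  .#..#|.  b9=0 t=0,i=7
  .#...|.  b8=0 t=0,i=3
  ..###|.  b7=0 t=0,i=9
  ..##.|#  b6=1 t=3,i=0
  ..#.#|.  b5=0 t=1,i=4
  ..#..|#  b4=1 t=0,i=6
  ...##|#  b3=1 t=3,i=9
  ...#.|.  b2=0 t=0,i=5
  ....#|#  b1=1 t=1,i=12
  .....|#  b0=1 t=1,i=9
  bits 11000001001000110011110001011011 = 3240311899

3240311899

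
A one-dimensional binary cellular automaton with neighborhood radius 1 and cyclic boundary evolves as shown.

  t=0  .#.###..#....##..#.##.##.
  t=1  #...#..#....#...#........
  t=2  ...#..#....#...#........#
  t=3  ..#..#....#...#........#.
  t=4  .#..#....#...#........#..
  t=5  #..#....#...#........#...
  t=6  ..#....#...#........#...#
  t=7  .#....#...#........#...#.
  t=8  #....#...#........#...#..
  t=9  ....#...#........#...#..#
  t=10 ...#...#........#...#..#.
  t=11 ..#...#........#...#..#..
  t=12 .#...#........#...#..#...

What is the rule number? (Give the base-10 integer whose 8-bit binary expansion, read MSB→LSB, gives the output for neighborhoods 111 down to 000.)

  ### -> #   bit 7 = 1  t=0,i=4
  ##. -> .   bit 6 = 0  t=0,i=5
  #.# -> .   bit 5 = 0  t=0,i=2
  #.. -> .   bit 4 = 0  t=0,i=6
  .## -> .   bit 3 = 0  t=0,i=3
  .#. -> .   bit 2 = 0  t=0,i=1
  ..# -> #   bit 1 = 1  t=0,i=0
  ... -> .   bit 0 = 0  t=0,i=10
  bits 10000010 = 130

130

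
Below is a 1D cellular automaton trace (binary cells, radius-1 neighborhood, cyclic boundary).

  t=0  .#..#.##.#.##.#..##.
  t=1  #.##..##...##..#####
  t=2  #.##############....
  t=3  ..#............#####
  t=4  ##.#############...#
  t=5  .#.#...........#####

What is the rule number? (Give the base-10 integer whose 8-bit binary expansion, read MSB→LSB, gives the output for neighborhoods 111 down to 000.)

  ###|.  b7=0 t=1,i=16
  ##.|#  b6=1 t=0,i=7
  #.#|.  b5=0 t=0,i=5
  #..|#  b4=1 t=0,i=2
  .##|#  b3=1 t=0,i=6
  .#.|.  b2=0 t=0,i=1
  ..#|#  b1=1 t=0,i=0
  ...|#  b0=1 t=1,i=9
  bits 01011011 = 91

91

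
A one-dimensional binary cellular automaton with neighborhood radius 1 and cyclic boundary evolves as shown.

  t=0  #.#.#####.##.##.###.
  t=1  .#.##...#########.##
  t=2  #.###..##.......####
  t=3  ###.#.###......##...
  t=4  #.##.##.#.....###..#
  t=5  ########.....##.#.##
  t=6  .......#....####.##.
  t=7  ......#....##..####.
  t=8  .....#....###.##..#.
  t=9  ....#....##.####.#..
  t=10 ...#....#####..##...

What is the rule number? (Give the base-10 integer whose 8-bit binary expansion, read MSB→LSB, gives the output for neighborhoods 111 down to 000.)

106

  ###|.  b7=0 t=0,i=5
  ##.|#  b6=1 t=0,i=8
  #.#|#  b5=1 t=0,i=1
  #..|.  b4=0 t=1,i=5
  .##|#  b3=1 t=0,i=4
  .#.|.  b2=0 t=0,i=0
  ..#|#  b1=1 t=1,i=7
  ...|.  b0=0 t=1,i=6
  bits 01101010 = 106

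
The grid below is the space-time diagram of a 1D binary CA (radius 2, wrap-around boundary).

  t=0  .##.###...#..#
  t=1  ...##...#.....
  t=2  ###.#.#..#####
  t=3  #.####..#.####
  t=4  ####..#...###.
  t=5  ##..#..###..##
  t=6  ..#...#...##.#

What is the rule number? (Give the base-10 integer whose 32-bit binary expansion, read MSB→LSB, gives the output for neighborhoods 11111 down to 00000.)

2930480395

  nb #####: next=#  (t=2,i=0, bit31=1)
  nb ####.: next=.  (t=2,i=1, bit30=0)
  nb ###.#: next=#  (t=2,i=2, bit29=1)
  nb ###..: next=.  (t=0,i=6, bit28=0)
  nb ##.##: next=#  (t=0,i=3, bit27=1)
  nb ##.#.: next=#  (t=2,i=3, bit26=1)
  nb ##..#: next=#  (t=3,i=6, bit25=1)
  nb ##...: next=.  (t=0,i=7, bit24=0)
  nb #.###: next=#  (t=0,i=4, bit23=1)
  nb #.##.: next=.  (t=0,i=1, bit22=0)
  nb #.#.#: next=#  (t=2,i=4, bit21=1)
  nb #.#..: next=.  (t=2,i=6, bit20=0)
  nb #..##: next=#  (t=2,i=8, bit19=1)
  nb #..#.: next=.  (t=0,i=12, bit18=0)
  nb #...#: next=#  (t=0,i=8, bit17=1)
  nb #....: next=#  (t=1,i=10, bit16=1)
  nb .####: next=#  (t=2,i=10, bit15=1)
  nb .###.: next=.  (t=0,i=5, bit14=0)
  nb .##.#: next=.  (t=0,i=2, bit13=0)
  nb .##..: next=#  (t=1,i=4, bit12=1)
  nb .#.##: next=.  (t=0,i=0, bit11=0)
  nb .#.#.: next=#  (t=2,i=5, bit10=1)
  nb .#..#: next=.  (t=0,i=11, bit9=0)
  nb .#...: next=#  (t=1,i=9, bit8=1)
  nb ..###: next=.  (t=2,i=9, bit7=0)
  nb ..##.: next=.  (t=1,i=3, bit6=0)
  nb ..#.#: next=.  (t=0,i=13, bit5=0)
  nb ..#..: next=.  (t=0,i=10, bit4=0)
  nb ...##: next=#  (t=1,i=2, bit3=1)
  nb ...#.: next=.  (t=0,i=9, bit2=0)
  nb ....#: next=#  (t=1,i=1, bit1=1)
  nb .....: next=#  (t=1,i=0, bit0=1)
  bits 10101110101010111001010100001011 = 2930480395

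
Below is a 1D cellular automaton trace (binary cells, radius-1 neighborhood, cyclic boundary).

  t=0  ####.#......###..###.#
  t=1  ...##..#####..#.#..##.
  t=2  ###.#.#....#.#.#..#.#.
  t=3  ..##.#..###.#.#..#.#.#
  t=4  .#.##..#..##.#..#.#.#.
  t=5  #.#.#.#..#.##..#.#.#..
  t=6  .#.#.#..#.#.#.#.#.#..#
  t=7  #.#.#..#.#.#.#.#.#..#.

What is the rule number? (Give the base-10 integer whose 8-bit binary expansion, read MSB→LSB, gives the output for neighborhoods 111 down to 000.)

99

  nb ###: next=.  (t=0,i=0, bit7=0)
  nb ##.: next=#  (t=0,i=3, bit6=1)
  nb #.#: next=#  (t=0,i=4, bit5=1)
  nb #..: next=.  (t=0,i=6, bit4=0)
  nb .##: next=.  (t=0,i=12, bit3=0)
  nb .#.: next=.  (t=0,i=5, bit2=0)
  nb ..#: next=#  (t=0,i=11, bit1=1)
  nb ...: next=#  (t=0,i=7, bit0=1)
  bits 01100011 = 99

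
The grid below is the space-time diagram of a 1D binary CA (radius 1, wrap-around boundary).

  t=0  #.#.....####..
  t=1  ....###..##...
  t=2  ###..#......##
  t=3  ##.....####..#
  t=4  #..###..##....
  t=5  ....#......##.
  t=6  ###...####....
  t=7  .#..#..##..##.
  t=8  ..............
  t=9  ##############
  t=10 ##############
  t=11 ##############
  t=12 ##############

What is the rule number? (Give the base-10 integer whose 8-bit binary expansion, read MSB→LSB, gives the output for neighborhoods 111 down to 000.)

  nb ###: next=#  (t=0,i=9, bit7=1)
  nb ##.: next=.  (t=0,i=11, bit6=0)
  nb #.#: next=.  (t=0,i=1, bit5=0)
  nb #..: next=.  (t=0,i=3, bit4=0)
  nb .##: next=.  (t=0,i=8, bit3=0)
  nb .#.: next=.  (t=0,i=0, bit2=0)
  nb ..#: next=.  (t=0,i=7, bit1=0)
  nb ...: next=#  (t=0,i=4, bit0=1)
  bits 10000001 = 129

129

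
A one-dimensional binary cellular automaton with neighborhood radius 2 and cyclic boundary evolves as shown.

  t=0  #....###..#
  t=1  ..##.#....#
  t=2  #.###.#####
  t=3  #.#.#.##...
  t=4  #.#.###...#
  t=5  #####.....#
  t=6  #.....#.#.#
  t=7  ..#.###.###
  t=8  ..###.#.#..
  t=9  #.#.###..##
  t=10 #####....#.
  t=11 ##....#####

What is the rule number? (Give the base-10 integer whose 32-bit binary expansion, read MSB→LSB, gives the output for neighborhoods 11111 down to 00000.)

  [31] ##### => .  t=2,i=8
  [30] ####. => .  t=2,i=10
  [29] ###.# => #  t=2,i=0
  [28] ###.. => .  t=0,i=7
  [27] ##.## => .  t=2,i=1
  [26] ##.#. => #  t=1,i=4
  [25] ##..# => .  t=0,i=8
  [24] ##... => .  t=0,i=1
  [23] #.### => #  t=2,i=2
  [22] #.##. => #  t=3,i=6
  [21] #.#.# => #  t=3,i=2
  [20] #.#.. => .  t=1,i=5
  [19] #..## => .  t=0,i=9
  [18] #..#. => .  t=7,i=1
  [17] #...# => .  t=3,i=9
  [16] #.... => #  t=0,i=2
  [15] .#### => #  t=2,i=7
  [14] .###. => .  t=0,i=6
  [13] .##.# => #  t=1,i=3
  [12] .##.. => .  t=0,i=0
  [11] .#.## => #  t=3,i=5
  [10] .#.#. => .  t=3,i=1
  [9] .#..# => #  t=1,i=0
  [8] .#... => #  t=1,i=6
  [7] ..### => #  t=0,i=5
  [6] ..##. => #  t=0,i=10
  [5] ..#.# => #  t=3,i=0
  [4] ..#.. => #  t=1,i=10
  [3] ...## => .  t=0,i=4
  [2] ...#. => #  t=1,i=9
  [1] ....# => #  t=0,i=3
  [0] ..... => .  t=5,i=7
  bits 00100100111000011010101111110110 = 618769398

618769398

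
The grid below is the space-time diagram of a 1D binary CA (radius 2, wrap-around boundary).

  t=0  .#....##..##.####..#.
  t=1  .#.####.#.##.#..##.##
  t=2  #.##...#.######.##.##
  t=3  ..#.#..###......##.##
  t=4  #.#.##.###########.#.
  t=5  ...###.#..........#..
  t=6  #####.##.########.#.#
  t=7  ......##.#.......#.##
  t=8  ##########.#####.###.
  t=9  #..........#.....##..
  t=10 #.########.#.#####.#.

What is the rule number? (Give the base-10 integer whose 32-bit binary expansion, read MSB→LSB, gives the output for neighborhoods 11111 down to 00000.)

  [31] ##### => .  t=2,i=11
  [30] ####. => .  t=0,i=15
  [29] ###.# => .  t=1,i=6
  [28] ###.. => #  t=0,i=16
  [27] ##.## => .  t=0,i=12
  [26] ##.#. => #  t=1,i=0
  [25] ##..# => #  t=0,i=8
  [24] ##... => #  t=2,i=4
  [23] #.### => #  t=0,i=13
  [22] #.##. => #  t=1,i=10
  [21] #.#.# => .  t=1,i=1
  [20] #.#.. => #  t=1,i=13
  [19] #..## => .  t=0,i=9
  [18] #..#. => .  t=0,i=0
  [17] #...# => .  t=2,i=5
  [16] #.... => #  t=0,i=3
  [15] .#### => .  t=0,i=14
  [14] .###. => #  t=2,i=20
  [13] .##.# => #  t=0,i=11
  [12] .##.. => .  t=0,i=7
  [11] .#.## => #  t=1,i=2
  [10] .#.#. => .  t=3,i=3
  [9] .#..# => #  t=0,i=20
  [8] .#... => .  t=0,i=2
  [7] ..### => #  t=3,i=7
  [6] ..##. => #  t=0,i=6
  [5] ..#.# => #  t=2,i=7
  [4] ..#.. => #  t=0,i=1
  [3] ...## => #  t=0,i=5
  [2] ...#. => .  t=2,i=6
  [1] ....# => #  t=0,i=4
  [0] ..... => #  t=3,i=12
  bits 00010111110100010110101011111011 = 399600379

399600379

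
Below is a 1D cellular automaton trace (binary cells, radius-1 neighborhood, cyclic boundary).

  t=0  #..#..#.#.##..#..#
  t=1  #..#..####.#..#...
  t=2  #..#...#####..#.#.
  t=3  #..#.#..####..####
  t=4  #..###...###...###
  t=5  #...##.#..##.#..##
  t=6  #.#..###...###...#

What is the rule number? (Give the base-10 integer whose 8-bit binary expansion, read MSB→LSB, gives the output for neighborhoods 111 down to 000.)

  ###|#  b7=1 t=1,i=7
  ##.|#  b6=1 t=0,i=0
  #.#|#  b5=1 t=0,i=7
  #..|.  b4=0 t=0,i=1
  .##|.  b3=0 t=0,i=10
  .#.|#  b2=1 t=0,i=3
  ..#|.  b1=0 t=0,i=2
  ...|#  b0=1 t=1,i=16
  bits 11100101 = 229

229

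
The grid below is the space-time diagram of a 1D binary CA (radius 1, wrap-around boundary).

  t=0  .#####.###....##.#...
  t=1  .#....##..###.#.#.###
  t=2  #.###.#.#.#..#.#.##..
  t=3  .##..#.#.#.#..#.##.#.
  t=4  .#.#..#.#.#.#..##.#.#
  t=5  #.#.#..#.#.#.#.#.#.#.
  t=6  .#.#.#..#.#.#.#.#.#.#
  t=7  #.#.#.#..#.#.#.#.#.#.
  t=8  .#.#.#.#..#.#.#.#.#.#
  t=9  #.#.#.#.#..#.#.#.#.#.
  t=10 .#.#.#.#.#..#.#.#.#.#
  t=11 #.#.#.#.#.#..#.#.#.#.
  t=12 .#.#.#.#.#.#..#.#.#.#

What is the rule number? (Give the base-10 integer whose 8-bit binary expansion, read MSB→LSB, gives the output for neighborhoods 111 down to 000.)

57

  ###|.  b7=0 t=0,i=2
  ##.|.  b6=0 t=0,i=5
  #.#|#  b5=1 t=0,i=6
  #..|#  b4=1 t=0,i=10
  .##|#  b3=1 t=0,i=1
  .#.|.  b2=0 t=0,i=17
  ..#|.  b1=0 t=0,i=0
  ...|#  b0=1 t=0,i=11
  bits 00111001 = 57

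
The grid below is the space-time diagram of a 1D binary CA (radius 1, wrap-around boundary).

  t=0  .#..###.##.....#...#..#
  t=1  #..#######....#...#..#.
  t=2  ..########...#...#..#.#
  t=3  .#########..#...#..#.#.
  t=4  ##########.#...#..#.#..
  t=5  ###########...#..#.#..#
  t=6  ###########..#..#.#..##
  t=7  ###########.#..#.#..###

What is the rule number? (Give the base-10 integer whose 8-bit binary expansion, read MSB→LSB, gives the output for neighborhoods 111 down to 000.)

  ### -> #   bit 7 = 1  t=0,i=5
  ##. -> #   bit 6 = 1  t=0,i=6
  #.# -> #   bit 5 = 1  t=0,i=0
  #.. -> .   bit 4 = 0  t=0,i=2
  .## -> #   bit 3 = 1  t=0,i=4
  .#. -> .   bit 2 = 0  t=0,i=1
  ..# -> #   bit 1 = 1  t=0,i=3
  ... -> .   bit 0 = 0  t=0,i=11
  bits 11101010 = 234

234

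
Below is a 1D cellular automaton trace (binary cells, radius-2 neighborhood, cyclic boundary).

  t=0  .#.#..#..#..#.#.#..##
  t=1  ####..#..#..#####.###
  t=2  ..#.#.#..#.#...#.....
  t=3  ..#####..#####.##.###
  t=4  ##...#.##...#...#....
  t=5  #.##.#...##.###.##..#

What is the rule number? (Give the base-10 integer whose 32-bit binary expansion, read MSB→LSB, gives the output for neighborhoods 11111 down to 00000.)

1194993017

  [31] ##### => .  t=1,i=0
  [30] ####. => #  t=1,i=2
  [29] ###.# => .  t=1,i=16
  [28] ###.. => .  t=1,i=3
  [27] ##.## => .  t=1,i=17
  [26] ##.#. => #  t=0,i=0
  [25] ##..# => #  t=1,i=4
  [24] ##... => #  t=4,i=2
  [23] #.### => .  t=1,i=18
  [22] #.##. => .  t=3,i=15
  [21] #.#.# => #  t=0,i=1
  [20] #.#.. => #  t=0,i=3
  [19] #..## => #  t=0,i=18
  [18] #..#. => .  t=0,i=5
  [17] #...# => #  t=2,i=13
  [16] #.... => .  t=2,i=17
  [15] .#### => .  t=1,i=13
  [14] .###. => .  t=3,i=19
  [13] .##.# => #  t=0,i=20
  [12] .##.. => .  t=4,i=1
  [11] .#.## => .  t=4,i=6
  [10] .#.#. => #  t=0,i=2
  [9] .#..# => .  t=0,i=4
  [8] .#... => #  t=2,i=12
  [7] ..### => .  t=1,i=12
  [6] ..##. => #  t=0,i=19
  [5] ..#.# => #  t=0,i=12
  [4] ..#.. => #  t=0,i=6
  [3] ...## => #  t=4,i=20
  [2] ...#. => .  t=2,i=1
  [1] ....# => .  t=2,i=0
  [0] ..... => #  t=2,i=18
  bits 01000111001110100010010101111001 = 1194993017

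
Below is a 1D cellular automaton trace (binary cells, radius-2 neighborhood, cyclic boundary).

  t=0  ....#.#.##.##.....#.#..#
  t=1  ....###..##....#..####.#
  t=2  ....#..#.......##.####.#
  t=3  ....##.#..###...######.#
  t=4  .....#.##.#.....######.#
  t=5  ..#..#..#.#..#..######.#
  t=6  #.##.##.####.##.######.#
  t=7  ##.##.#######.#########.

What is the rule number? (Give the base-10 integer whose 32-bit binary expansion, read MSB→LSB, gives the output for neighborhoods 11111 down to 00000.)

  ##### -> #   bit 31 = 1  t=3,i=18
  ####. -> #   bit 30 = 1  t=1,i=20
  ###.# -> #   bit 29 = 1  t=1,i=21
  ###.. -> .   bit 28 = 0  t=1,i=6
  ##.## -> #   bit 27 = 1  t=0,i=10
  ##.#. -> .   bit 26 = 0  t=1,i=22
  ##..# -> #   bit 25 = 1  t=1,i=7
  ##... -> .   bit 24 = 0  t=0,i=13
  #.### -> #   bit 23 = 1  t=2,i=18
  #.##. -> .   bit 22 = 0  t=0,i=8
  #.#.# -> #   bit 21 = 1  t=0,i=6
  #.#.. -> #   bit 20 = 1  t=0,i=20
  #..## -> .   bit 19 = 0  t=1,i=8
  #..#. -> .   bit 18 = 0  t=0,i=22
  #...# -> .   bit 17 = 0  t=3,i=14
  #.... -> .   bit 16 = 0  t=0,i=1
  .#### -> #   bit 15 = 1  t=1,i=19
  .###. -> .   bit 14 = 0  t=1,i=5
  .##.# -> #   bit 13 = 1  t=0,i=9
  .##.. -> .   bit 12 = 0  t=0,i=12
  .#.## -> .   bit 11 = 0  t=0,i=7
  .#.#. -> #   bit 10 = 1  t=0,i=5
  .#..# -> #   bit 9 = 1  t=0,i=21
  .#... -> .   bit 8 = 0  t=0,i=0
  ..### -> #   bit 7 = 1  t=1,i=4
  ..##. -> .   bit 6 = 0  t=1,i=9
  ..#.# -> #   bit 5 = 1  t=0,i=4
  ..#.. -> #   bit 4 = 1  t=0,i=23
  ...## -> .   bit 3 = 0  t=1,i=3
  ...#. -> .   bit 2 = 0  t=0,i=3
  ....# -> .   bit 1 = 0  t=0,i=2
  ..... -> #   bit 0 = 1  t=0,i=15
  bits 11101010101100001010011010110001 = 3937445553

3937445553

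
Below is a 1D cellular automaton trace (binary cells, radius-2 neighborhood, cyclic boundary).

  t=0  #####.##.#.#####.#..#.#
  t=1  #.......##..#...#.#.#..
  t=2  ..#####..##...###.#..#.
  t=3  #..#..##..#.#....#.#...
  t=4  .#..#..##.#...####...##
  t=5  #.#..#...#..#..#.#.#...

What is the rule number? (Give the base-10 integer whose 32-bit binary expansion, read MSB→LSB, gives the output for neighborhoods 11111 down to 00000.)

371429927

  nb #####: next=.  (t=0,i=1, bit31=0)
  nb ####.: next=.  (t=0,i=3, bit30=0)
  nb ###.#: next=.  (t=0,i=4, bit29=0)
  nb ###..: next=#  (t=2,i=6, bit28=1)
  nb ##.##: next=.  (t=0,i=5, bit27=0)
  nb ##.#.: next=#  (t=0,i=8, bit26=1)
  nb ##..#: next=#  (t=1,i=10, bit25=1)
  nb ##...: next=.  (t=2,i=11, bit24=0)
  nb #.###: next=.  (t=0,i=11, bit23=0)
  nb #.##.: next=.  (t=0,i=6, bit22=0)
  nb #.#.#: next=#  (t=0,i=9, bit21=1)
  nb #.#..: next=.  (t=0,i=17, bit20=0)
  nb #..##: next=.  (t=2,i=8, bit19=0)
  nb #..#.: next=.  (t=0,i=19, bit18=0)
  nb #...#: next=#  (t=1,i=14, bit17=1)
  nb #....: next=#  (t=1,i=2, bit16=1)
  nb .####: next=#  (t=0,i=0, bit15=1)
  nb .###.: next=.  (t=2,i=15, bit14=0)
  nb .##.#: next=.  (t=0,i=7, bit13=0)
  nb .##..: next=#  (t=1,i=9, bit12=1)
  nb .#.##: next=.  (t=0,i=10, bit11=0)
  nb .#.#.: next=.  (t=1,i=17, bit10=0)
  nb .#..#: next=#  (t=0,i=18, bit9=1)
  nb .#...: next=.  (t=1,i=1, bit8=0)
  nb ..###: next=.  (t=2,i=2, bit7=0)
  nb ..##.: next=.  (t=1,i=8, bit6=0)
  nb ..#.#: next=#  (t=0,i=20, bit5=1)
  nb ..#..: next=.  (t=1,i=0, bit4=0)
  nb ...##: next=.  (t=1,i=7, bit3=0)
  nb ...#.: next=#  (t=1,i=15, bit2=1)
  nb ....#: next=#  (t=1,i=6, bit1=1)
  nb .....: next=#  (t=1,i=3, bit0=1)
  bits 00010110001000111001001000100111 = 371429927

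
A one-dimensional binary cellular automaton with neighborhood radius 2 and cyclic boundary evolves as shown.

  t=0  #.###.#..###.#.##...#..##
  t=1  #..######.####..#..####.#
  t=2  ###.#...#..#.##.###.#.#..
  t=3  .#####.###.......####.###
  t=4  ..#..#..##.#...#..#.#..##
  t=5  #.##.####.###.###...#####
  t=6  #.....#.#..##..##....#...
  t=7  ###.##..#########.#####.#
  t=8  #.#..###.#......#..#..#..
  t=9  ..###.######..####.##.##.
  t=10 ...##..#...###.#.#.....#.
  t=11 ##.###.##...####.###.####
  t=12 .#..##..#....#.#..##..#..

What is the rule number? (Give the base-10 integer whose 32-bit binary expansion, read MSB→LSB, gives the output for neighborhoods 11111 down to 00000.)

909759318

  #####|.  b31=0 t=1,i=5
  ####.|.  b30=0 t=1,i=7
  ###.#|#  b29=1 t=0,i=0
  ###..|#  b28=1 t=1,i=13
  ##.##|.  b27=0 t=0,i=1
  ##.#.|#  b26=1 t=0,i=5
  ##..#|#  b25=1 t=1,i=1
  ##...|.  b24=0 t=0,i=17
  #.###|.  b23=0 t=0,i=2
  #.##.|.  b22=0 t=0,i=15
  #.#.#|#  b21=1 t=0,i=13
  #.#..|#  b20=1 t=0,i=6
  #..##|#  b19=1 t=0,i=8
  #..#.|.  b18=0 t=1,i=15
  #...#|.  b17=0 t=0,i=18
  #....|#  b16=1 t=3,i=11
  .####|#  b15=1 t=1,i=4
  .###.|#  b14=1 t=0,i=3
  .##.#|.  b13=0 t=2,i=14
  .##..|#  b12=1 t=0,i=16
  .#.##|.  b11=0 t=0,i=14
  .#.#.|.  b10=0 t=2,i=21
  .#..#|#  b9=1 t=0,i=7
  .#...|#  b8=1 t=2,i=5
  ..###|.  b7=0 t=0,i=9
  ..##.|#  b6=1 t=4,i=8
  ..#.#|.  b5=0 t=2,i=11
  ..#..|#  b4=1 t=0,i=20
  ...##|.  b3=0 t=3,i=16
  ...#.|#  b2=1 t=0,i=19
  ....#|#  b1=1 t=3,i=15
  .....|.  b0=0 t=3,i=12
  bits 00110110001110011101001101010110 = 909759318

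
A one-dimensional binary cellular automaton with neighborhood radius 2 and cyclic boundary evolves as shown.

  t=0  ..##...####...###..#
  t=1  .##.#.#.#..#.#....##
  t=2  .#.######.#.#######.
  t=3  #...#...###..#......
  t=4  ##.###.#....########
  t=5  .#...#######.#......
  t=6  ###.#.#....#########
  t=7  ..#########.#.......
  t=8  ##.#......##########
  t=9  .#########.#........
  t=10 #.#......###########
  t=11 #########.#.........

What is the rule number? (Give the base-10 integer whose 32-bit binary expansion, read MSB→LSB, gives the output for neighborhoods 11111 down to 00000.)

628983135

  nb #####: next=.  (t=2,i=5, bit31=0)
  nb ####.: next=.  (t=0,i=9, bit30=0)
  nb ###.#: next=#  (t=2,i=8, bit29=1)
  nb ###..: next=.  (t=0,i=10, bit28=0)
  nb ##.##: next=.  (t=1,i=0, bit27=0)
  nb ##.#.: next=#  (t=1,i=3, bit26=1)
  nb ##..#: next=.  (t=0,i=17, bit25=0)
  nb ##...: next=#  (t=0,i=4, bit24=1)
  nb #.###: next=.  (t=2,i=3, bit23=0)
  nb #.##.: next=#  (t=1,i=1, bit22=1)
  nb #.#.#: next=#  (t=1,i=4, bit21=1)
  nb #.#..: next=#  (t=1,i=8, bit20=1)
  nb #..##: next=#  (t=0,i=1, bit19=1)
  nb #..#.: next=#  (t=0,i=18, bit18=1)
  nb #...#: next=.  (t=0,i=5, bit17=0)
  nb #....: next=#  (t=1,i=15, bit16=1)
  nb .####: next=#  (t=0,i=8, bit15=1)
  nb .###.: next=.  (t=0,i=15, bit14=0)
  nb .##.#: next=.  (t=1,i=2, bit13=0)
  nb .##..: next=.  (t=0,i=3, bit12=0)
  nb .#.##: next=.  (t=2,i=2, bit11=0)
  nb .#.#.: next=#  (t=1,i=5, bit10=1)
  nb .#..#: next=.  (t=0,i=0, bit9=0)
  nb .#...: next=#  (t=1,i=14, bit8=1)
  nb ..###: next=.  (t=0,i=7, bit7=0)
  nb ..##.: next=#  (t=0,i=2, bit6=1)
  nb ..#.#: next=.  (t=1,i=11, bit5=0)
  nb ..#..: next=#  (t=0,i=19, bit4=1)
  nb ...##: next=#  (t=0,i=6, bit3=1)
  nb ...#.: next=#  (t=3,i=3, bit2=1)
  nb ....#: next=#  (t=1,i=16, bit1=1)
  nb .....: next=#  (t=3,i=16, bit0=1)
  bits 00100101011111011000010101011111 = 628983135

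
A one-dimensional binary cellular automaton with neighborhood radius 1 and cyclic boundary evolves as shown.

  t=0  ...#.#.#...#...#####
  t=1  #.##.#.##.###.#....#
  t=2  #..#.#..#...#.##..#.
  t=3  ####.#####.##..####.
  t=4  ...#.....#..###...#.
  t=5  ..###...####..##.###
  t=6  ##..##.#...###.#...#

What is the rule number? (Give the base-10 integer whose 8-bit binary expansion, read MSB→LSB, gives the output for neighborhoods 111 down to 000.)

  [7] ### => .  t=0,i=16
  [6] ##. => #  t=0,i=19
  [5] #.# => .  t=0,i=4
  [4] #.. => #  t=0,i=0
  [3] .## => .  t=0,i=15
  [2] .#. => #  t=0,i=3
  [1] ..# => #  t=0,i=2
  [0] ... => .  t=0,i=1
  bits 01010110 = 86

86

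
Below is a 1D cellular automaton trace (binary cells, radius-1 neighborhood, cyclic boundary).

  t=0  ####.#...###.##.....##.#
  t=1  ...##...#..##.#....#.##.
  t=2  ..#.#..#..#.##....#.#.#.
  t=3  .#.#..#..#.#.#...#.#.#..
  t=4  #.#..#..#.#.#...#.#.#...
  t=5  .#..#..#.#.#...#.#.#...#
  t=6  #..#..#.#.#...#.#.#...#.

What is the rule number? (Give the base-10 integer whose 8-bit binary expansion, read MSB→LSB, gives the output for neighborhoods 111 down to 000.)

98

  nb ###: next=.  (t=0,i=0, bit7=0)
  nb ##.: next=#  (t=0,i=3, bit6=1)
  nb #.#: next=#  (t=0,i=4, bit5=1)
  nb #..: next=.  (t=0,i=6, bit4=0)
  nb .##: next=.  (t=0,i=9, bit3=0)
  nb .#.: next=.  (t=0,i=5, bit2=0)
  nb ..#: next=#  (t=0,i=8, bit1=1)
  nb ...: next=.  (t=0,i=7, bit0=0)
  bits 01100010 = 98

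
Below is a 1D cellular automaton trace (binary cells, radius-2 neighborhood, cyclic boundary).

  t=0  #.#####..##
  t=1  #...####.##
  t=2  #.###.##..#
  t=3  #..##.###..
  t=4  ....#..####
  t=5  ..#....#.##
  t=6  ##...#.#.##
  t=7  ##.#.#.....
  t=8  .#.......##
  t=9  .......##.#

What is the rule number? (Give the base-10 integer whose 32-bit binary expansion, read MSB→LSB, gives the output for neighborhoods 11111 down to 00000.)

4064702634

  nb #####: next=#  (t=0,i=4, bit31=1)
  nb ####.: next=#  (t=0,i=5, bit30=1)
  nb ###.#: next=#  (t=0,i=0, bit29=1)
  nb ###..: next=#  (t=0,i=6, bit28=1)
  nb ##.##: next=.  (t=0,i=1, bit27=0)
  nb ##.#.: next=.  (t=7,i=2, bit26=0)
  nb ##..#: next=#  (t=0,i=7, bit25=1)
  nb ##...: next=.  (t=1,i=1, bit24=0)
  nb #.###: next=.  (t=0,i=2, bit23=0)
  nb #.##.: next=#  (t=2,i=6, bit22=1)
  nb #.#.#: next=.  (t=6,i=7, bit21=0)
  nb #.#..: next=.  (t=7,i=5, bit20=0)
  nb #..##: next=.  (t=0,i=8, bit19=0)
  nb #..#.: next=#  (t=3,i=10, bit18=1)
  nb #...#: next=#  (t=1,i=2, bit17=1)
  nb #....: next=.  (t=4,i=1, bit16=0)
  nb .####: next=.  (t=0,i=3, bit15=0)
  nb .###.: next=#  (t=0,i=10, bit14=1)
  nb .##.#: next=#  (t=2,i=0, bit13=1)
  nb .##..: next=#  (t=2,i=7, bit12=1)
  nb .#.##: next=.  (t=5,i=8, bit11=0)
  nb .#.#.: next=.  (t=6,i=6, bit10=0)
  nb .#..#: next=.  (t=3,i=1, bit9=0)
  nb .#...: next=.  (t=5,i=3, bit8=0)
  nb ..###: next=#  (t=0,i=9, bit7=1)
  nb ..##.: next=.  (t=2,i=10, bit6=0)
  nb ..#.#: next=#  (t=5,i=7, bit5=1)
  nb ..#..: next=.  (t=3,i=0, bit4=0)
  nb ...##: next=#  (t=1,i=3, bit3=1)
  nb ...#.: next=.  (t=4,i=3, bit2=0)
  nb ....#: next=#  (t=4,i=2, bit1=1)
  nb .....: next=.  (t=7,i=8, bit0=0)
  bits 11110010010001100111000010101010 = 4064702634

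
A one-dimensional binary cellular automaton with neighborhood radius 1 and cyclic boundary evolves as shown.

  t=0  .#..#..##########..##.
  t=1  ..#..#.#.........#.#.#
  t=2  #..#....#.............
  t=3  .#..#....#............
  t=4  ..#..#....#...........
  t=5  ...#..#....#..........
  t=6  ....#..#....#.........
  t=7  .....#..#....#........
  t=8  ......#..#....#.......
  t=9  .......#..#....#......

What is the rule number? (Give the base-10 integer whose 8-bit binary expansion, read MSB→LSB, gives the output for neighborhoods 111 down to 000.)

24

  ### -> .   bit 7 = 0  t=0,i=8
  ##. -> .   bit 6 = 0  t=0,i=16
  #.# -> .   bit 5 = 0  t=1,i=6
  #.. -> #   bit 4 = 1  t=0,i=2
  .## -> #   bit 3 = 1  t=0,i=7
  .#. -> .   bit 2 = 0  t=0,i=1
  ..# -> .   bit 1 = 0  t=0,i=0
  ... -> .   bit 0 = 0  t=1,i=9
  bits 00011000 = 24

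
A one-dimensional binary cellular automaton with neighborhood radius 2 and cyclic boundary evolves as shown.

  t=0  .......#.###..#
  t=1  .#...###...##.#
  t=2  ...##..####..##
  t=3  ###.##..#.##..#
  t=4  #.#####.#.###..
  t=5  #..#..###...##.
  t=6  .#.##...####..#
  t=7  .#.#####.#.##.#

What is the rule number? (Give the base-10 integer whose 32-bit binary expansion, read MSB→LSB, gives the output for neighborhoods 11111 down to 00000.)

1063490110

  nb #####: next=.  (t=4,i=4, bit31=0)
  nb ####.: next=.  (t=2,i=9, bit30=0)
  nb ###.#: next=#  (t=3,i=2, bit29=1)
  nb ###..: next=#  (t=0,i=11, bit28=1)
  nb ##.##: next=#  (t=3,i=3, bit27=1)
  nb ##.#.: next=#  (t=1,i=13, bit26=1)
  nb ##..#: next=#  (t=0,i=12, bit25=1)
  nb ##...: next=#  (t=1,i=8, bit24=1)
  nb #.###: next=.  (t=0,i=9, bit23=0)
  nb #.##.: next=#  (t=3,i=4, bit22=1)
  nb #.#.#: next=#  (t=1,i=14, bit21=1)
  nb #.#..: next=.  (t=1,i=1, bit20=0)
  nb #..##: next=.  (t=2,i=6, bit19=0)
  nb #..#.: next=.  (t=0,i=13, bit18=0)
  nb #...#: next=#  (t=1,i=3, bit17=1)
  nb #....: next=#  (t=0,i=1, bit16=1)
  nb .####: next=#  (t=2,i=8, bit15=1)
  nb .###.: next=.  (t=0,i=10, bit14=0)
  nb .##.#: next=.  (t=1,i=12, bit13=0)
  nb .##..: next=#  (t=2,i=4, bit12=1)
  nb .#.##: next=.  (t=0,i=8, bit11=0)
  nb .#.#.: next=.  (t=1,i=0, bit10=0)
  nb .#..#: next=#  (t=5,i=1, bit9=1)
  nb .#...: next=.  (t=0,i=0, bit8=0)
  nb ..###: next=.  (t=1,i=5, bit7=0)
  nb ..##.: next=.  (t=1,i=11, bit6=0)
  nb ..#.#: next=#  (t=0,i=7, bit5=1)
  nb ..#..: next=#  (t=0,i=14, bit4=1)
  nb ...##: next=#  (t=1,i=4, bit3=1)
  nb ...#.: next=#  (t=0,i=6, bit2=1)
  nb ....#: next=#  (t=0,i=5, bit1=1)
  nb .....: next=.  (t=0,i=2, bit0=0)
  bits 00111111011000111001001000111110 = 1063490110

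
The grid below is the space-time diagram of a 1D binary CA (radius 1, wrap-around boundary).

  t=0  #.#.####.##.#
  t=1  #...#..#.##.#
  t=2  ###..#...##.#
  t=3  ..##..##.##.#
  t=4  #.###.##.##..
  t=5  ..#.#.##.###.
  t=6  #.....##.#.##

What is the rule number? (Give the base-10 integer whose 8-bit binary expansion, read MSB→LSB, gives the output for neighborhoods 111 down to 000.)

89

  ### -> .   bit 7 = 0  t=0,i=5
  ##. -> #   bit 6 = 1  t=0,i=0
  #.# -> .   bit 5 = 0  t=0,i=1
  #.. -> #   bit 4 = 1  t=1,i=1
  .## -> #   bit 3 = 1  t=0,i=4
  .#. -> .   bit 2 = 0  t=0,i=2
  ..# -> .   bit 1 = 0  t=1,i=3
  ... -> #   bit 0 = 1  t=1,i=2
  bits 01011001 = 89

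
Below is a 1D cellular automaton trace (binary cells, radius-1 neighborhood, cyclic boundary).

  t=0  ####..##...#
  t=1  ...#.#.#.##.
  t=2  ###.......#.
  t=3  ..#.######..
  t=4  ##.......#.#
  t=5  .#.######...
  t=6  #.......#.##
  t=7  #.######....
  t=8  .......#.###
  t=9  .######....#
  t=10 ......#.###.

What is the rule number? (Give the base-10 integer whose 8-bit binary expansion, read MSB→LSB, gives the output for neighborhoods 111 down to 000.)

  ### -> .   bit 7 = 0  t=0,i=0
  ##. -> #   bit 6 = 1  t=0,i=3
  #.# -> .   bit 5 = 0  t=1,i=4
  #.. -> .   bit 4 = 0  t=0,i=4
  .## -> .   bit 3 = 0  t=0,i=6
  .#. -> .   bit 2 = 0  t=1,i=3
  ..# -> #   bit 1 = 1  t=0,i=5
  ... -> #   bit 0 = 1  t=0,i=9
  bits 01000011 = 67

67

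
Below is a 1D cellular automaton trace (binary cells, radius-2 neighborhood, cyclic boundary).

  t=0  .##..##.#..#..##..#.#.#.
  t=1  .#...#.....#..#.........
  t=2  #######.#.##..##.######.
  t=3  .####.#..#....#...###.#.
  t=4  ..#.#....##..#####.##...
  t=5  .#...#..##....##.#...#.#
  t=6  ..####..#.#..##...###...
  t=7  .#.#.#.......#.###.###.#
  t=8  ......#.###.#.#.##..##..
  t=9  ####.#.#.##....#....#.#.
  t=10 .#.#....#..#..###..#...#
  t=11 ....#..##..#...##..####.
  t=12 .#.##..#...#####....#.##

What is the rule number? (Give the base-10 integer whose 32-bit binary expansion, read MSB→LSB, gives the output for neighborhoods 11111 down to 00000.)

2969749853

  ##### -> #   bit 31 = 1  t=2,i=2
  ####. -> .   bit 30 = 0  t=2,i=5
  ###.# -> #   bit 29 = 1  t=2,i=6
  ###.. -> #   bit 28 = 1  t=6,i=5
  ##.## -> .   bit 27 = 0  t=2,i=16
  ##.#. -> .   bit 26 = 0  t=0,i=7
  ##..# -> .   bit 25 = 0  t=0,i=3
  ##... -> #   bit 24 = 1  t=4,i=21
  #.### -> .   bit 23 = 0  t=2,i=0
  #.##. -> .   bit 22 = 0  t=2,i=10
  #.#.# -> .   bit 21 = 0  t=0,i=20
  #.#.. -> .   bit 20 = 0  t=0,i=8
  #..## -> .   bit 19 = 0  t=0,i=0
  #..#. -> .   bit 18 = 0  t=0,i=10
  #...# -> #   bit 17 = 1  t=1,i=3
  #.... -> .   bit 16 = 0  t=1,i=7
  .#### -> #   bit 15 = 1  t=2,i=1
  .###. -> #   bit 14 = 1  t=3,i=19
  .##.# -> .   bit 13 = 0  t=0,i=6
  .##.. -> .   bit 12 = 0  t=0,i=2
  .#.## -> #   bit 11 = 1  t=2,i=9
  .#.#. -> .   bit 10 = 0  t=0,i=19
  .#..# -> .   bit 9 = 0  t=0,i=9
  .#... -> #   bit 8 = 1  t=1,i=2
  ..### -> .   bit 7 = 0  t=3,i=1
  ..##. -> #   bit 6 = 1  t=0,i=1
  ..#.# -> .   bit 5 = 0  t=0,i=18
  ..#.. -> #   bit 4 = 1  t=0,i=11
  ...## -> #   bit 3 = 1  t=3,i=17
  ...#. -> #   bit 2 = 1  t=1,i=0
  ....# -> .   bit 1 = 0  t=1,i=9
  ..... -> #   bit 0 = 1  t=1,i=8
  bits 10110001000000101100100101011101 = 2969749853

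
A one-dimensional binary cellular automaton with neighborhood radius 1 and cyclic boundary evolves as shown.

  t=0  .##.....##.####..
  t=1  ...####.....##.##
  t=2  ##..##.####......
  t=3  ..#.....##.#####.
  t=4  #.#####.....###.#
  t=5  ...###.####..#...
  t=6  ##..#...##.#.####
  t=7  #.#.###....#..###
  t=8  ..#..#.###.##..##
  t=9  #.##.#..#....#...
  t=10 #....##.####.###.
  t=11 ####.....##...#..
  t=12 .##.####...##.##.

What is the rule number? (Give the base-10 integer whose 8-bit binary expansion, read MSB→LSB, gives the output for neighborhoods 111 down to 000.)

149

  ###|#  b7=1 t=0,i=12
  ##.|.  b6=0 t=0,i=2
  #.#|.  b5=0 t=0,i=10
  #..|#  b4=1 t=0,i=3
  .##|.  b3=0 t=0,i=1
  .#.|#  b2=1 t=3,i=2
  ..#|.  b1=0 t=0,i=0
  ...|#  b0=1 t=0,i=4
  bits 10010101 = 149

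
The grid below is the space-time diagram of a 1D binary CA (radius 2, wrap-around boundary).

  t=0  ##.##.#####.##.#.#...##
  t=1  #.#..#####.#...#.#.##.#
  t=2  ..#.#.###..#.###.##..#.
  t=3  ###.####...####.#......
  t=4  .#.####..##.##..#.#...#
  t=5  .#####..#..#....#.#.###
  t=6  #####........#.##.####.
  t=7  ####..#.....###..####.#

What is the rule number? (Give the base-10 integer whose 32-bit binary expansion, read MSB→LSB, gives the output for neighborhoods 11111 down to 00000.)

  nb #####: next=#  (t=0,i=8, bit31=1)
  nb ####.: next=#  (t=0,i=0, bit30=1)
  nb ###.#: next=.  (t=0,i=1, bit29=0)
  nb ###..: next=.  (t=2,i=8, bit28=0)
  nb ##.##: next=#  (t=0,i=2, bit27=1)
  nb ##.#.: next=.  (t=0,i=14, bit26=0)
  nb ##..#: next=.  (t=2,i=9, bit25=0)
  nb ##...: next=.  (t=3,i=8, bit24=0)
  nb #.###: next=#  (t=0,i=6, bit23=1)
  nb #.##.: next=.  (t=0,i=3, bit22=0)
  nb #.#.#: next=#  (t=0,i=15, bit21=1)
  nb #.#..: next=#  (t=0,i=17, bit20=1)
  nb #..##: next=#  (t=1,i=4, bit19=1)
  nb #..#.: next=.  (t=2,i=10, bit18=0)
  nb #...#: next=#  (t=0,i=19, bit17=1)
  nb #....: next=#  (t=3,i=18, bit16=1)
  nb .####: next=#  (t=0,i=7, bit15=1)
  nb .###.: next=#  (t=2,i=7, bit14=1)
  nb .##.#: next=.  (t=0,i=4, bit13=0)
  nb .##..: next=.  (t=2,i=18, bit12=0)
  nb .#.##: next=#  (t=1,i=18, bit11=1)
  nb .#.#.: next=.  (t=0,i=16, bit10=0)
  nb .#..#: next=.  (t=1,i=3, bit9=0)
  nb .#...: next=.  (t=0,i=18, bit8=0)
  nb ..###: next=.  (t=0,i=21, bit7=0)
  nb ..##.: next=.  (t=4,i=9, bit6=0)
  nb ..#.#: next=#  (t=1,i=15, bit5=1)
  nb ..#..: next=.  (t=2,i=21, bit4=0)
  nb ...##: next=#  (t=0,i=20, bit3=1)
  nb ...#.: next=#  (t=1,i=14, bit2=1)
  nb ....#: next=.  (t=3,i=21, bit1=0)
  nb .....: next=.  (t=3,i=19, bit0=0)
  bits 11001000101110111100100000101100 = 3367749676

3367749676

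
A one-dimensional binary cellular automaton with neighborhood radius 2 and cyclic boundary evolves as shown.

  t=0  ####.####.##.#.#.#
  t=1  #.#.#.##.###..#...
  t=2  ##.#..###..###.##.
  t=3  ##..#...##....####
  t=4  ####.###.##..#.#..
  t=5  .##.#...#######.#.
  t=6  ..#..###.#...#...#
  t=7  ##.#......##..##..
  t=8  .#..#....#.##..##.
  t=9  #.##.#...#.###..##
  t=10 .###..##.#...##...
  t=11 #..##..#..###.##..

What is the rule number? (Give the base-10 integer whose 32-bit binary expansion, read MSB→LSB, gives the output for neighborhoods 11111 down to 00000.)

1531361064

  ##### -> .   bit 31 = 0  t=0,i=1
  ####. -> #   bit 30 = 1  t=0,i=2
  ###.# -> .   bit 29 = 0  t=0,i=3
  ###.. -> #   bit 28 = 1  t=1,i=11
  ##.## -> #   bit 27 = 1  t=0,i=4
  ##.#. -> .   bit 26 = 0  t=0,i=12
  ##..# -> #   bit 25 = 1  t=1,i=12
  ##... -> #   bit 24 = 1  t=3,i=10
  #.### -> .   bit 23 = 0  t=0,i=5
  #.##. -> #   bit 22 = 1  t=0,i=10
  #.#.# -> .   bit 21 = 0  t=0,i=13
  #.#.. -> .   bit 20 = 0  t=2,i=3
  #..## -> .   bit 19 = 0  t=2,i=5
  #..#. -> #   bit 18 = 1  t=1,i=13
  #...# -> #   bit 17 = 1  t=1,i=16
  #.... -> .   bit 16 = 0  t=3,i=11
  .#### -> #   bit 15 = 1  t=0,i=0
  .###. -> .   bit 14 = 0  t=1,i=10
  .##.# -> #   bit 13 = 1  t=0,i=11
  .##.. -> #   bit 12 = 1  t=3,i=9
  .#.## -> .   bit 11 = 0  t=0,i=16
  .#.#. -> #   bit 10 = 1  t=0,i=14
  .#..# -> #   bit 9 = 1  t=2,i=4
  .#... -> #   bit 8 = 1  t=1,i=15
  ..### -> .   bit 7 = 0  t=2,i=6
  ..##. -> .   bit 6 = 0  t=3,i=8
  ..#.# -> #   bit 5 = 1  t=1,i=0
  ..#.. -> .   bit 4 = 0  t=1,i=14
  ...## -> #   bit 3 = 1  t=3,i=7
  ...#. -> .   bit 2 = 0  t=1,i=17
  ....# -> .   bit 1 = 0  t=3,i=12
  ..... -> .   bit 0 = 0  t=7,i=6
  bits 01011011010001101011011100101000 = 1531361064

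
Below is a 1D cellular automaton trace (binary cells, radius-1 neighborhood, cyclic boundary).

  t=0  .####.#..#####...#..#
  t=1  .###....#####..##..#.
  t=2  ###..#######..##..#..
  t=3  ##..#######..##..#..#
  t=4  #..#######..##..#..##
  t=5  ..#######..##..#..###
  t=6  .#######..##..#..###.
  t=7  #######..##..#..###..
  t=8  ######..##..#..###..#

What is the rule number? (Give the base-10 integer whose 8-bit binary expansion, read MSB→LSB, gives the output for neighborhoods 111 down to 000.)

139

  ###|#  b7=1 t=0,i=2
  ##.|.  b6=0 t=0,i=4
  #.#|.  b5=0 t=0,i=0
  #..|.  b4=0 t=0,i=7
  .##|#  b3=1 t=0,i=1
  .#.|.  b2=0 t=0,i=6
  ..#|#  b1=1 t=0,i=8
  ...|#  b0=1 t=0,i=15
  bits 10001011 = 139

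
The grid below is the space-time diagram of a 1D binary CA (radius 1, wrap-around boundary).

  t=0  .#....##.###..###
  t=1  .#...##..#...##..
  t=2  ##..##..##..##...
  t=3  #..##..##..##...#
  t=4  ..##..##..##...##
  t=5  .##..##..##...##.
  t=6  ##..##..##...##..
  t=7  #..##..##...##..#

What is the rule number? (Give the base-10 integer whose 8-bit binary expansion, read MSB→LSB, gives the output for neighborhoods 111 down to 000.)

  nb ###: next=.  (t=0,i=10, bit7=0)
  nb ##.: next=.  (t=0,i=7, bit6=0)
  nb #.#: next=.  (t=0,i=0, bit5=0)
  nb #..: next=.  (t=0,i=2, bit4=0)
  nb .##: next=#  (t=0,i=6, bit3=1)
  nb .#.: next=#  (t=0,i=1, bit2=1)
  nb ..#: next=#  (t=0,i=5, bit1=1)
  nb ...: next=.  (t=0,i=3, bit0=0)
  bits 00001110 = 14

14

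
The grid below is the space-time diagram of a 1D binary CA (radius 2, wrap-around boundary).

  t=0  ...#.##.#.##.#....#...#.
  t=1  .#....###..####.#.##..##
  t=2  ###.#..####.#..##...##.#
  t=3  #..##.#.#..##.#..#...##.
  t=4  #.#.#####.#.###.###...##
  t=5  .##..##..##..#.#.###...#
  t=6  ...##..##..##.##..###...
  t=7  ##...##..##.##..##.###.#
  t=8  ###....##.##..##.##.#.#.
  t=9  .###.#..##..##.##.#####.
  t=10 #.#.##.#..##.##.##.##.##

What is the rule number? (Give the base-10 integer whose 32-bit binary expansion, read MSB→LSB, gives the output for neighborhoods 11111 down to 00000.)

2671568147

  [31] ##### => #  t=4,i=6
  [30] ####. => .  t=1,i=13
  [29] ###.# => .  t=1,i=14
  [28] ###.. => #  t=1,i=8
  [27] ##.## => #  t=2,i=22
  [26] ##.#. => #  t=0,i=7
  [25] ##..# => #  t=1,i=9
  [24] ##... => #  t=2,i=17
  [23] #.### => .  t=2,i=23
  [22] #.##. => .  t=0,i=5
  [21] #.#.# => #  t=0,i=8
  [20] #.#.. => #  t=0,i=13
  [19] #..## => #  t=1,i=10
  [18] #..#. => #  t=3,i=16
  [17] #...# => .  t=0,i=20
  [16] #.... => .  t=0,i=0
  [15] .#### => #  t=1,i=12
  [14] .###. => #  t=1,i=7
  [13] .##.# => #  t=0,i=6
  [12] .##.. => .  t=1,i=19
  [11] .#.## => .  t=0,i=4
  [10] .#.#. => #  t=3,i=7
  [9] .#..# => .  t=2,i=5
  [8] .#... => #  t=0,i=14
  [7] ..### => .  t=1,i=6
  [6] ..##. => .  t=1,i=22
  [5] ..#.# => .  t=0,i=3
  [4] ..#.. => #  t=0,i=18
  [3] ...## => .  t=1,i=5
  [2] ...#. => .  t=0,i=2
  [1] ....# => #  t=0,i=1
  [0] ..... => #  t=6,i=0
  bits 10011111001111001110010100010011 = 2671568147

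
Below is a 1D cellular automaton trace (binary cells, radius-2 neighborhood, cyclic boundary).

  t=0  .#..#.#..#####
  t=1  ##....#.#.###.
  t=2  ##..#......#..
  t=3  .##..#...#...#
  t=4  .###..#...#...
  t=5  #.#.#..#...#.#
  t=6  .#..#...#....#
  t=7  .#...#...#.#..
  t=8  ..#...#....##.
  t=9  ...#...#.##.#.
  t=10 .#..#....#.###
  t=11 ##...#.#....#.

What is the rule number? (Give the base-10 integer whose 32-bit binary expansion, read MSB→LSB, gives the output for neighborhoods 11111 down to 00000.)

  [31] ##### => #  t=0,i=11
  [30] ####. => #  t=0,i=12
  [29] ###.# => .  t=0,i=13
  [28] ###.. => .  t=4,i=3
  [27] ##.## => .  t=1,i=13
  [26] ##.#. => #  t=0,i=0
  [25] ##..# => #  t=2,i=2
  [24] ##... => .  t=1,i=2
  [23] #.### => .  t=1,i=10
  [22] #.##. => #  t=1,i=0
  [21] #.#.# => .  t=1,i=8
  [20] #.#.. => #  t=0,i=1
  [19] #..## => #  t=0,i=8
  [18] #..#. => .  t=0,i=3
  [17] #...# => .  t=3,i=7
  [16] #.... => .  t=1,i=3
  [15] .#### => #  t=0,i=10
  [14] .###. => #  t=1,i=11
  [13] .##.# => .  t=5,i=0
  [12] .##.. => #  t=1,i=1
  [11] .#.## => .  t=1,i=9
  [10] .#.#. => .  t=0,i=5
  [9] .#..# => .  t=0,i=2
  [8] .#... => #  t=2,i=5
  [7] ..### => .  t=0,i=9
  [6] ..##. => .  t=2,i=0
  [5] ..#.# => .  t=0,i=4
  [4] ..#.. => .  t=2,i=4
  [3] ...## => #  t=4,i=0
  [2] ...#. => .  t=1,i=5
  [1] ....# => #  t=1,i=4
  [0] ..... => .  t=2,i=7
  bits 11000110010110001101000100001010 = 3327709450

3327709450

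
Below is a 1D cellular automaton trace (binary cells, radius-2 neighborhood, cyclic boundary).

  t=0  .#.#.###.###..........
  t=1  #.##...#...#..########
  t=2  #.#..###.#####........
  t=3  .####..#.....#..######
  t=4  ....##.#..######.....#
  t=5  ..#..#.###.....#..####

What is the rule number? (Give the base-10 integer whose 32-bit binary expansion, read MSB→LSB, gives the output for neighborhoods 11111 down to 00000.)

846865943

  [31] ##### => .  t=1,i=16
  [30] ####. => .  t=1,i=21
  [29] ###.# => #  t=0,i=7
  [28] ###.. => #  t=0,i=11
  [27] ##.## => .  t=0,i=8
  [26] ##.#. => .  t=4,i=6
  [25] ##..# => #  t=3,i=5
  [24] ##... => .  t=0,i=12
  [23] #.### => .  t=0,i=5
  [22] #.##. => #  t=1,i=2
  [21] #.#.# => #  t=0,i=3
  [20] #.#.. => #  t=2,i=2
  [19] #..## => #  t=1,i=13
  [18] #..#. => .  t=3,i=6
  [17] #...# => #  t=1,i=5
  [16] #.... => .  t=0,i=13
  [15] .#### => .  t=1,i=15
  [14] .###. => .  t=0,i=6
  [13] .##.# => #  t=4,i=5
  [12] .##.. => .  t=1,i=3
  [11] .#.## => .  t=0,i=4
  [10] .#.#. => #  t=0,i=2
  [9] .#..# => #  t=1,i=12
  [8] .#... => .  t=1,i=8
  [7] ..### => .  t=1,i=14
  [6] ..##. => .  t=4,i=4
  [5] ..#.# => .  t=0,i=1
  [4] ..#.. => #  t=1,i=7
  [3] ...## => .  t=4,i=3
  [2] ...#. => #  t=0,i=0
  [1] ....# => #  t=0,i=21
  [0] ..... => #  t=0,i=14
  bits 00110010011110100010011000010111 = 846865943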